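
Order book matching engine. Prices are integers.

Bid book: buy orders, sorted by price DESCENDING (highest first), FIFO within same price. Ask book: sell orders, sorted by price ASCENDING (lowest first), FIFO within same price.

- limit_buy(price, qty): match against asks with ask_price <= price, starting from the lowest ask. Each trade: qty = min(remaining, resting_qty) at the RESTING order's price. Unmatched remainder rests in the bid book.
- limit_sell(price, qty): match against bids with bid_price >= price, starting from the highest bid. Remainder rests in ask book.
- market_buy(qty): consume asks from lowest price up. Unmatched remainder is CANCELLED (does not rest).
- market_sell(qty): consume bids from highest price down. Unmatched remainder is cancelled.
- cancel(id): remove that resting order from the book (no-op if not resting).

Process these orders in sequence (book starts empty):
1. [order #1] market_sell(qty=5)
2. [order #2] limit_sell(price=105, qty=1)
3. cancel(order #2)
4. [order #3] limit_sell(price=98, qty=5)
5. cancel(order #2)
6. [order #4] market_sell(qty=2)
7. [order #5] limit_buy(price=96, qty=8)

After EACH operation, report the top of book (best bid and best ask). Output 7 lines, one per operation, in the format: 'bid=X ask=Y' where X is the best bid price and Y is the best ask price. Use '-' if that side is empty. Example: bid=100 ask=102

After op 1 [order #1] market_sell(qty=5): fills=none; bids=[-] asks=[-]
After op 2 [order #2] limit_sell(price=105, qty=1): fills=none; bids=[-] asks=[#2:1@105]
After op 3 cancel(order #2): fills=none; bids=[-] asks=[-]
After op 4 [order #3] limit_sell(price=98, qty=5): fills=none; bids=[-] asks=[#3:5@98]
After op 5 cancel(order #2): fills=none; bids=[-] asks=[#3:5@98]
After op 6 [order #4] market_sell(qty=2): fills=none; bids=[-] asks=[#3:5@98]
After op 7 [order #5] limit_buy(price=96, qty=8): fills=none; bids=[#5:8@96] asks=[#3:5@98]

Answer: bid=- ask=-
bid=- ask=105
bid=- ask=-
bid=- ask=98
bid=- ask=98
bid=- ask=98
bid=96 ask=98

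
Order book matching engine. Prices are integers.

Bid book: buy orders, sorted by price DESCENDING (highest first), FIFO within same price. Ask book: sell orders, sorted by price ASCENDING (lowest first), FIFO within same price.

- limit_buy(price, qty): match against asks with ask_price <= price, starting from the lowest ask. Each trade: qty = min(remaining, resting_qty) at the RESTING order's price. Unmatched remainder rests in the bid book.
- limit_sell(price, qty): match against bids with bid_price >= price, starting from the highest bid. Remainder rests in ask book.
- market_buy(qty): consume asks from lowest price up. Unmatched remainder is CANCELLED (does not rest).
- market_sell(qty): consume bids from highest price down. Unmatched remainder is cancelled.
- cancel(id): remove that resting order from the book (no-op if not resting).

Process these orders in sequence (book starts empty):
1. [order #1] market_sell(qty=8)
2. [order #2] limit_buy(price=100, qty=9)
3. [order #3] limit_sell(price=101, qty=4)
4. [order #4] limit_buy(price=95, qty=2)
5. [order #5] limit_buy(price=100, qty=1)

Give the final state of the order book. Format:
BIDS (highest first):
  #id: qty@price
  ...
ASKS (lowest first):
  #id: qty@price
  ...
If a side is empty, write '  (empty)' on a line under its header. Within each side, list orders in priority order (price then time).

Answer: BIDS (highest first):
  #2: 9@100
  #5: 1@100
  #4: 2@95
ASKS (lowest first):
  #3: 4@101

Derivation:
After op 1 [order #1] market_sell(qty=8): fills=none; bids=[-] asks=[-]
After op 2 [order #2] limit_buy(price=100, qty=9): fills=none; bids=[#2:9@100] asks=[-]
After op 3 [order #3] limit_sell(price=101, qty=4): fills=none; bids=[#2:9@100] asks=[#3:4@101]
After op 4 [order #4] limit_buy(price=95, qty=2): fills=none; bids=[#2:9@100 #4:2@95] asks=[#3:4@101]
After op 5 [order #5] limit_buy(price=100, qty=1): fills=none; bids=[#2:9@100 #5:1@100 #4:2@95] asks=[#3:4@101]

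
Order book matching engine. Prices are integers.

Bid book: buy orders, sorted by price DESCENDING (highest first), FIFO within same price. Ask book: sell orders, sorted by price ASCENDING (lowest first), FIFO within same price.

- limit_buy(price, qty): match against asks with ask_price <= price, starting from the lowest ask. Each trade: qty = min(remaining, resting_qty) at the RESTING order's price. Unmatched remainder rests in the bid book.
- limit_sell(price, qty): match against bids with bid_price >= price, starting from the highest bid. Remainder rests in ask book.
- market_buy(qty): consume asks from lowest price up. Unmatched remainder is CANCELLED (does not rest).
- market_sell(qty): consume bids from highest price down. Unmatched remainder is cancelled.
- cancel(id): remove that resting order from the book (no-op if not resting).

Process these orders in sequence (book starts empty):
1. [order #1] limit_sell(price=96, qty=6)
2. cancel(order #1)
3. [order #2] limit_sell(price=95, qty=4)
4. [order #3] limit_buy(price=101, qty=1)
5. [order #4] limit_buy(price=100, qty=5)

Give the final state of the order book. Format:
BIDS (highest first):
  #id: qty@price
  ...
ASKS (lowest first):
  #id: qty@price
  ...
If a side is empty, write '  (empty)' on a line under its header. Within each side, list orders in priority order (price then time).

After op 1 [order #1] limit_sell(price=96, qty=6): fills=none; bids=[-] asks=[#1:6@96]
After op 2 cancel(order #1): fills=none; bids=[-] asks=[-]
After op 3 [order #2] limit_sell(price=95, qty=4): fills=none; bids=[-] asks=[#2:4@95]
After op 4 [order #3] limit_buy(price=101, qty=1): fills=#3x#2:1@95; bids=[-] asks=[#2:3@95]
After op 5 [order #4] limit_buy(price=100, qty=5): fills=#4x#2:3@95; bids=[#4:2@100] asks=[-]

Answer: BIDS (highest first):
  #4: 2@100
ASKS (lowest first):
  (empty)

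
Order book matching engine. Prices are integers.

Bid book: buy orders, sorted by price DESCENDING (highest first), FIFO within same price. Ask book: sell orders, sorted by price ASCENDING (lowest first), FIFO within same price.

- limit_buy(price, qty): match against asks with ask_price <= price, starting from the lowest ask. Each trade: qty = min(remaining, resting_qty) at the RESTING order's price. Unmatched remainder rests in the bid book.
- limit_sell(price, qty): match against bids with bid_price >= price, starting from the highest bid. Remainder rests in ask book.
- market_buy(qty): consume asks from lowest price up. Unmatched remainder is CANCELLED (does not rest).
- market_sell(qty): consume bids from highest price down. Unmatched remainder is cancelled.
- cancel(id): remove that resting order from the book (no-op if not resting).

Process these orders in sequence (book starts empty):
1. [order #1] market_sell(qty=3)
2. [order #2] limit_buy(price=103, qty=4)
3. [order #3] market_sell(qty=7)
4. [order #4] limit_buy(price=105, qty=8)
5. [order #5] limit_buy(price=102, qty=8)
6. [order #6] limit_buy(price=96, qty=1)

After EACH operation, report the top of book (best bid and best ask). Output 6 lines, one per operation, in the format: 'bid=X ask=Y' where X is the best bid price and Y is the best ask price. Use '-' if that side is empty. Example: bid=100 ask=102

After op 1 [order #1] market_sell(qty=3): fills=none; bids=[-] asks=[-]
After op 2 [order #2] limit_buy(price=103, qty=4): fills=none; bids=[#2:4@103] asks=[-]
After op 3 [order #3] market_sell(qty=7): fills=#2x#3:4@103; bids=[-] asks=[-]
After op 4 [order #4] limit_buy(price=105, qty=8): fills=none; bids=[#4:8@105] asks=[-]
After op 5 [order #5] limit_buy(price=102, qty=8): fills=none; bids=[#4:8@105 #5:8@102] asks=[-]
After op 6 [order #6] limit_buy(price=96, qty=1): fills=none; bids=[#4:8@105 #5:8@102 #6:1@96] asks=[-]

Answer: bid=- ask=-
bid=103 ask=-
bid=- ask=-
bid=105 ask=-
bid=105 ask=-
bid=105 ask=-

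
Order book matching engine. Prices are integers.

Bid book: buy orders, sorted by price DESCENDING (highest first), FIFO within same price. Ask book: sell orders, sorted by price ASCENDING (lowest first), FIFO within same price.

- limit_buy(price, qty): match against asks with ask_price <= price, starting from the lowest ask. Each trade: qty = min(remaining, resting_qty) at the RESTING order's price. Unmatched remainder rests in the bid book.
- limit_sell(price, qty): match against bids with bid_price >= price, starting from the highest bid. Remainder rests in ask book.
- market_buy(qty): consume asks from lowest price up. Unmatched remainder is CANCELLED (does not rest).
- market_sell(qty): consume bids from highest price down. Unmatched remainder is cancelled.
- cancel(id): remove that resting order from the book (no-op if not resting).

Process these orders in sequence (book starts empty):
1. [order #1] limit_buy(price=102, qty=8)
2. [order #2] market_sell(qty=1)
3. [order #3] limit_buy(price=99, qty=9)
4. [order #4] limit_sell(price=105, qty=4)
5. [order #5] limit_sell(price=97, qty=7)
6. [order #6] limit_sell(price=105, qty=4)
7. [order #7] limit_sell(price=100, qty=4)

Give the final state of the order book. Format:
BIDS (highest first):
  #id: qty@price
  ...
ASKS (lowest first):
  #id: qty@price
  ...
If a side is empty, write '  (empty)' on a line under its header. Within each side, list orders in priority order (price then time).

After op 1 [order #1] limit_buy(price=102, qty=8): fills=none; bids=[#1:8@102] asks=[-]
After op 2 [order #2] market_sell(qty=1): fills=#1x#2:1@102; bids=[#1:7@102] asks=[-]
After op 3 [order #3] limit_buy(price=99, qty=9): fills=none; bids=[#1:7@102 #3:9@99] asks=[-]
After op 4 [order #4] limit_sell(price=105, qty=4): fills=none; bids=[#1:7@102 #3:9@99] asks=[#4:4@105]
After op 5 [order #5] limit_sell(price=97, qty=7): fills=#1x#5:7@102; bids=[#3:9@99] asks=[#4:4@105]
After op 6 [order #6] limit_sell(price=105, qty=4): fills=none; bids=[#3:9@99] asks=[#4:4@105 #6:4@105]
After op 7 [order #7] limit_sell(price=100, qty=4): fills=none; bids=[#3:9@99] asks=[#7:4@100 #4:4@105 #6:4@105]

Answer: BIDS (highest first):
  #3: 9@99
ASKS (lowest first):
  #7: 4@100
  #4: 4@105
  #6: 4@105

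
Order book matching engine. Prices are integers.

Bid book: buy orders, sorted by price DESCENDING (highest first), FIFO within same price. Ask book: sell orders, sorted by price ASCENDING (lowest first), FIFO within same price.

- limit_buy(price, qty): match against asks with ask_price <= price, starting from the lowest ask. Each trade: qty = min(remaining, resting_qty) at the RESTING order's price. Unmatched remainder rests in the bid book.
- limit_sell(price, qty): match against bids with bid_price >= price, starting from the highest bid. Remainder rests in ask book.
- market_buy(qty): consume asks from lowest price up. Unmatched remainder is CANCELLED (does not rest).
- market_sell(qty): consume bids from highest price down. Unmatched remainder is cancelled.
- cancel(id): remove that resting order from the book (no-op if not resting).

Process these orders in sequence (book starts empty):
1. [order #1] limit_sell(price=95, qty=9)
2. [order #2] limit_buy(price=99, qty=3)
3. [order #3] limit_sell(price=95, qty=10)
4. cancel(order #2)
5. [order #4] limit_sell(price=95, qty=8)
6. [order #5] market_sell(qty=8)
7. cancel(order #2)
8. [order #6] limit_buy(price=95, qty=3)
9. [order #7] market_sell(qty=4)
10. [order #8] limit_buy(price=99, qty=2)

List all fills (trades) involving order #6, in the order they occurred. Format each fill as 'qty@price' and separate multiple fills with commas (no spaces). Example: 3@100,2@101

After op 1 [order #1] limit_sell(price=95, qty=9): fills=none; bids=[-] asks=[#1:9@95]
After op 2 [order #2] limit_buy(price=99, qty=3): fills=#2x#1:3@95; bids=[-] asks=[#1:6@95]
After op 3 [order #3] limit_sell(price=95, qty=10): fills=none; bids=[-] asks=[#1:6@95 #3:10@95]
After op 4 cancel(order #2): fills=none; bids=[-] asks=[#1:6@95 #3:10@95]
After op 5 [order #4] limit_sell(price=95, qty=8): fills=none; bids=[-] asks=[#1:6@95 #3:10@95 #4:8@95]
After op 6 [order #5] market_sell(qty=8): fills=none; bids=[-] asks=[#1:6@95 #3:10@95 #4:8@95]
After op 7 cancel(order #2): fills=none; bids=[-] asks=[#1:6@95 #3:10@95 #4:8@95]
After op 8 [order #6] limit_buy(price=95, qty=3): fills=#6x#1:3@95; bids=[-] asks=[#1:3@95 #3:10@95 #4:8@95]
After op 9 [order #7] market_sell(qty=4): fills=none; bids=[-] asks=[#1:3@95 #3:10@95 #4:8@95]
After op 10 [order #8] limit_buy(price=99, qty=2): fills=#8x#1:2@95; bids=[-] asks=[#1:1@95 #3:10@95 #4:8@95]

Answer: 3@95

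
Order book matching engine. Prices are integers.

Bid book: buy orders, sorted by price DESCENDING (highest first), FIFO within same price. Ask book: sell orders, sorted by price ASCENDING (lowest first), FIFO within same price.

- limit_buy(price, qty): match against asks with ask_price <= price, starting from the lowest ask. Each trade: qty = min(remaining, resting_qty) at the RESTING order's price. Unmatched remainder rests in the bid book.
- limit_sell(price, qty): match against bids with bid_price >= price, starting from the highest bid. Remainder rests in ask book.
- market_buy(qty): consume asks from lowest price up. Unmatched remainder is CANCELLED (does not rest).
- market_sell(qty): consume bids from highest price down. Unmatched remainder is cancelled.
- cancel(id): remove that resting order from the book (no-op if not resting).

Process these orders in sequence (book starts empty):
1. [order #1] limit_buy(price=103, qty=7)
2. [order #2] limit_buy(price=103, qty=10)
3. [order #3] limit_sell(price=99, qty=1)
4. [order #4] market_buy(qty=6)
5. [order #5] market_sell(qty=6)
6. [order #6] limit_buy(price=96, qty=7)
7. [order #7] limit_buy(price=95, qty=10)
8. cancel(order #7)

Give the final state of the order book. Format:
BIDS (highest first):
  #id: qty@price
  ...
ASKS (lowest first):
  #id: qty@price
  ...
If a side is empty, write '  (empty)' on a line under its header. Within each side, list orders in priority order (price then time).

Answer: BIDS (highest first):
  #2: 10@103
  #6: 7@96
ASKS (lowest first):
  (empty)

Derivation:
After op 1 [order #1] limit_buy(price=103, qty=7): fills=none; bids=[#1:7@103] asks=[-]
After op 2 [order #2] limit_buy(price=103, qty=10): fills=none; bids=[#1:7@103 #2:10@103] asks=[-]
After op 3 [order #3] limit_sell(price=99, qty=1): fills=#1x#3:1@103; bids=[#1:6@103 #2:10@103] asks=[-]
After op 4 [order #4] market_buy(qty=6): fills=none; bids=[#1:6@103 #2:10@103] asks=[-]
After op 5 [order #5] market_sell(qty=6): fills=#1x#5:6@103; bids=[#2:10@103] asks=[-]
After op 6 [order #6] limit_buy(price=96, qty=7): fills=none; bids=[#2:10@103 #6:7@96] asks=[-]
After op 7 [order #7] limit_buy(price=95, qty=10): fills=none; bids=[#2:10@103 #6:7@96 #7:10@95] asks=[-]
After op 8 cancel(order #7): fills=none; bids=[#2:10@103 #6:7@96] asks=[-]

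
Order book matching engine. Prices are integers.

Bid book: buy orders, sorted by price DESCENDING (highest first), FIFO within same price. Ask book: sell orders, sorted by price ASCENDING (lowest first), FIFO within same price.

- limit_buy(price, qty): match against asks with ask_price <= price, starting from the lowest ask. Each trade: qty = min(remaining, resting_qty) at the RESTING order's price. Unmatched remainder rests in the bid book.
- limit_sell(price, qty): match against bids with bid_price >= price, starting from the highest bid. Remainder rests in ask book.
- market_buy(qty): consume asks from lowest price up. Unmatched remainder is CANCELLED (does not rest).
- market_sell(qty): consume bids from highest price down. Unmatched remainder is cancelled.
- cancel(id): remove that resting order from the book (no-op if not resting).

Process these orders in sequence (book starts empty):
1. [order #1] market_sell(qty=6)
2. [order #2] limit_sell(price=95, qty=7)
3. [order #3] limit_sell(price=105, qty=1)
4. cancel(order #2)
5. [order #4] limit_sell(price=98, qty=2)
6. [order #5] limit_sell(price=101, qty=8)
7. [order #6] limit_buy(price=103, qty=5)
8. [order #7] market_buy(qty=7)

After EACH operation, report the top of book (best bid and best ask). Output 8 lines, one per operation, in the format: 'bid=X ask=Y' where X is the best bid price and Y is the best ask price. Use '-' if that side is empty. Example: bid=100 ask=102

Answer: bid=- ask=-
bid=- ask=95
bid=- ask=95
bid=- ask=105
bid=- ask=98
bid=- ask=98
bid=- ask=101
bid=- ask=-

Derivation:
After op 1 [order #1] market_sell(qty=6): fills=none; bids=[-] asks=[-]
After op 2 [order #2] limit_sell(price=95, qty=7): fills=none; bids=[-] asks=[#2:7@95]
After op 3 [order #3] limit_sell(price=105, qty=1): fills=none; bids=[-] asks=[#2:7@95 #3:1@105]
After op 4 cancel(order #2): fills=none; bids=[-] asks=[#3:1@105]
After op 5 [order #4] limit_sell(price=98, qty=2): fills=none; bids=[-] asks=[#4:2@98 #3:1@105]
After op 6 [order #5] limit_sell(price=101, qty=8): fills=none; bids=[-] asks=[#4:2@98 #5:8@101 #3:1@105]
After op 7 [order #6] limit_buy(price=103, qty=5): fills=#6x#4:2@98 #6x#5:3@101; bids=[-] asks=[#5:5@101 #3:1@105]
After op 8 [order #7] market_buy(qty=7): fills=#7x#5:5@101 #7x#3:1@105; bids=[-] asks=[-]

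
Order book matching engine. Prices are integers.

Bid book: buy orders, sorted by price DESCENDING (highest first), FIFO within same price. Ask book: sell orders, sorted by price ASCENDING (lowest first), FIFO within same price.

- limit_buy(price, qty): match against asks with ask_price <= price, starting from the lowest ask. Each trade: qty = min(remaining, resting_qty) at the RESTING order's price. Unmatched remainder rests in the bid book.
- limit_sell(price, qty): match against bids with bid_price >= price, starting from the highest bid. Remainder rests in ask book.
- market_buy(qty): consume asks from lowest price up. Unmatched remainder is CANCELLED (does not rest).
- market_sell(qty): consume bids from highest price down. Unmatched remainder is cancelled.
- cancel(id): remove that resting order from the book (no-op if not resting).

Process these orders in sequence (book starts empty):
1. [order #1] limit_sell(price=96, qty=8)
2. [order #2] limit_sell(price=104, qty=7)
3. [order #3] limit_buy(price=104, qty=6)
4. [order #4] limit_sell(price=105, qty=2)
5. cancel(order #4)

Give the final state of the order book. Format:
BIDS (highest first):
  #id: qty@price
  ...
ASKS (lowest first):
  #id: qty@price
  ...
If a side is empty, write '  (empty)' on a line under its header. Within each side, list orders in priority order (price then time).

Answer: BIDS (highest first):
  (empty)
ASKS (lowest first):
  #1: 2@96
  #2: 7@104

Derivation:
After op 1 [order #1] limit_sell(price=96, qty=8): fills=none; bids=[-] asks=[#1:8@96]
After op 2 [order #2] limit_sell(price=104, qty=7): fills=none; bids=[-] asks=[#1:8@96 #2:7@104]
After op 3 [order #3] limit_buy(price=104, qty=6): fills=#3x#1:6@96; bids=[-] asks=[#1:2@96 #2:7@104]
After op 4 [order #4] limit_sell(price=105, qty=2): fills=none; bids=[-] asks=[#1:2@96 #2:7@104 #4:2@105]
After op 5 cancel(order #4): fills=none; bids=[-] asks=[#1:2@96 #2:7@104]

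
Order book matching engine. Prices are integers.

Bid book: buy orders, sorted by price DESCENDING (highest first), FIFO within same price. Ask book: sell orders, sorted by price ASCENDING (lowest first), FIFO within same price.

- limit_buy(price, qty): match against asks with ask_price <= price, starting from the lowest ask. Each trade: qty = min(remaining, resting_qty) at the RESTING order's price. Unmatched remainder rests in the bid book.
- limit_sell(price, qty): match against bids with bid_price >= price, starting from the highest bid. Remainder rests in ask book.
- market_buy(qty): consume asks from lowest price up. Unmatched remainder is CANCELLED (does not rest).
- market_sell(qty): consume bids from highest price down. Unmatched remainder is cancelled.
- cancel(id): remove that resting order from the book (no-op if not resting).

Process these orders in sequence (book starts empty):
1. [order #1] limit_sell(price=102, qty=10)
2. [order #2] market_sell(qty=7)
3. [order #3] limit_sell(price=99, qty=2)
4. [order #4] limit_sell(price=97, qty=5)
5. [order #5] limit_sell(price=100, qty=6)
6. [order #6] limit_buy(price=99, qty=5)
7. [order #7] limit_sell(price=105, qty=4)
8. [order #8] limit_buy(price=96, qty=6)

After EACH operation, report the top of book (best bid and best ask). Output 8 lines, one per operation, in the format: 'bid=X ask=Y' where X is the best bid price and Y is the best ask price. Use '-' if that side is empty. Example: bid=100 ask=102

Answer: bid=- ask=102
bid=- ask=102
bid=- ask=99
bid=- ask=97
bid=- ask=97
bid=- ask=99
bid=- ask=99
bid=96 ask=99

Derivation:
After op 1 [order #1] limit_sell(price=102, qty=10): fills=none; bids=[-] asks=[#1:10@102]
After op 2 [order #2] market_sell(qty=7): fills=none; bids=[-] asks=[#1:10@102]
After op 3 [order #3] limit_sell(price=99, qty=2): fills=none; bids=[-] asks=[#3:2@99 #1:10@102]
After op 4 [order #4] limit_sell(price=97, qty=5): fills=none; bids=[-] asks=[#4:5@97 #3:2@99 #1:10@102]
After op 5 [order #5] limit_sell(price=100, qty=6): fills=none; bids=[-] asks=[#4:5@97 #3:2@99 #5:6@100 #1:10@102]
After op 6 [order #6] limit_buy(price=99, qty=5): fills=#6x#4:5@97; bids=[-] asks=[#3:2@99 #5:6@100 #1:10@102]
After op 7 [order #7] limit_sell(price=105, qty=4): fills=none; bids=[-] asks=[#3:2@99 #5:6@100 #1:10@102 #7:4@105]
After op 8 [order #8] limit_buy(price=96, qty=6): fills=none; bids=[#8:6@96] asks=[#3:2@99 #5:6@100 #1:10@102 #7:4@105]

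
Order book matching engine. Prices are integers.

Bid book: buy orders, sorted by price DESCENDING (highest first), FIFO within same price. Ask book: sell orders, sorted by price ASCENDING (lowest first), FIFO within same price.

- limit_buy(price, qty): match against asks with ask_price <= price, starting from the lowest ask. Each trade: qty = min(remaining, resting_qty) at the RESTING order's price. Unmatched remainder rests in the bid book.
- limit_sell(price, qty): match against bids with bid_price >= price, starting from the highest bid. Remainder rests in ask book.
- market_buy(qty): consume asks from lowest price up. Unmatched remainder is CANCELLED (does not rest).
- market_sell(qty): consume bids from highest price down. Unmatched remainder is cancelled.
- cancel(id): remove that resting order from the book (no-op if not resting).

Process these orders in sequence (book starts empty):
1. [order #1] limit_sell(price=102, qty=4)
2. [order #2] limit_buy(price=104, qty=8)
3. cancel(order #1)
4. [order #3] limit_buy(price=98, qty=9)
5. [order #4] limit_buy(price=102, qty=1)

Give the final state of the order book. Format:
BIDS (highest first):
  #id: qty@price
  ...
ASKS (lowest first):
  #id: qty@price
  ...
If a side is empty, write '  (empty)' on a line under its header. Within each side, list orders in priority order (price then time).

Answer: BIDS (highest first):
  #2: 4@104
  #4: 1@102
  #3: 9@98
ASKS (lowest first):
  (empty)

Derivation:
After op 1 [order #1] limit_sell(price=102, qty=4): fills=none; bids=[-] asks=[#1:4@102]
After op 2 [order #2] limit_buy(price=104, qty=8): fills=#2x#1:4@102; bids=[#2:4@104] asks=[-]
After op 3 cancel(order #1): fills=none; bids=[#2:4@104] asks=[-]
After op 4 [order #3] limit_buy(price=98, qty=9): fills=none; bids=[#2:4@104 #3:9@98] asks=[-]
After op 5 [order #4] limit_buy(price=102, qty=1): fills=none; bids=[#2:4@104 #4:1@102 #3:9@98] asks=[-]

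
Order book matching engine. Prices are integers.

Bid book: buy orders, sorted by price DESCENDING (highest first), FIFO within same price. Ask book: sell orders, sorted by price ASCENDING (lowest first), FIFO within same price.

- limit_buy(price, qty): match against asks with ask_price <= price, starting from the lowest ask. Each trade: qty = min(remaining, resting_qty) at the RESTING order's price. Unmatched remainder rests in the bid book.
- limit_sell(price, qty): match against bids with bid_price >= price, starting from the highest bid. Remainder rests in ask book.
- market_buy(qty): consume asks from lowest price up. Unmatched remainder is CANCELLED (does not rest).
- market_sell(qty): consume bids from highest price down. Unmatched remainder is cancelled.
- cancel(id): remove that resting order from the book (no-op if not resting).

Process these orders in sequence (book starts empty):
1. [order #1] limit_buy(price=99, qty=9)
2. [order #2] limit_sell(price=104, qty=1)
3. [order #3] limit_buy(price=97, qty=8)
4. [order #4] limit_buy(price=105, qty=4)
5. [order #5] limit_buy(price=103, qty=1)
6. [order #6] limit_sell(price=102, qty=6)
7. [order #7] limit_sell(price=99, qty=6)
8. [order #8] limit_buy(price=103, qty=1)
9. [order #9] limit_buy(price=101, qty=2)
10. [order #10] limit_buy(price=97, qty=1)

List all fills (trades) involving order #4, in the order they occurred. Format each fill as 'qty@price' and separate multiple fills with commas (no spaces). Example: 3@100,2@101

After op 1 [order #1] limit_buy(price=99, qty=9): fills=none; bids=[#1:9@99] asks=[-]
After op 2 [order #2] limit_sell(price=104, qty=1): fills=none; bids=[#1:9@99] asks=[#2:1@104]
After op 3 [order #3] limit_buy(price=97, qty=8): fills=none; bids=[#1:9@99 #3:8@97] asks=[#2:1@104]
After op 4 [order #4] limit_buy(price=105, qty=4): fills=#4x#2:1@104; bids=[#4:3@105 #1:9@99 #3:8@97] asks=[-]
After op 5 [order #5] limit_buy(price=103, qty=1): fills=none; bids=[#4:3@105 #5:1@103 #1:9@99 #3:8@97] asks=[-]
After op 6 [order #6] limit_sell(price=102, qty=6): fills=#4x#6:3@105 #5x#6:1@103; bids=[#1:9@99 #3:8@97] asks=[#6:2@102]
After op 7 [order #7] limit_sell(price=99, qty=6): fills=#1x#7:6@99; bids=[#1:3@99 #3:8@97] asks=[#6:2@102]
After op 8 [order #8] limit_buy(price=103, qty=1): fills=#8x#6:1@102; bids=[#1:3@99 #3:8@97] asks=[#6:1@102]
After op 9 [order #9] limit_buy(price=101, qty=2): fills=none; bids=[#9:2@101 #1:3@99 #3:8@97] asks=[#6:1@102]
After op 10 [order #10] limit_buy(price=97, qty=1): fills=none; bids=[#9:2@101 #1:3@99 #3:8@97 #10:1@97] asks=[#6:1@102]

Answer: 1@104,3@105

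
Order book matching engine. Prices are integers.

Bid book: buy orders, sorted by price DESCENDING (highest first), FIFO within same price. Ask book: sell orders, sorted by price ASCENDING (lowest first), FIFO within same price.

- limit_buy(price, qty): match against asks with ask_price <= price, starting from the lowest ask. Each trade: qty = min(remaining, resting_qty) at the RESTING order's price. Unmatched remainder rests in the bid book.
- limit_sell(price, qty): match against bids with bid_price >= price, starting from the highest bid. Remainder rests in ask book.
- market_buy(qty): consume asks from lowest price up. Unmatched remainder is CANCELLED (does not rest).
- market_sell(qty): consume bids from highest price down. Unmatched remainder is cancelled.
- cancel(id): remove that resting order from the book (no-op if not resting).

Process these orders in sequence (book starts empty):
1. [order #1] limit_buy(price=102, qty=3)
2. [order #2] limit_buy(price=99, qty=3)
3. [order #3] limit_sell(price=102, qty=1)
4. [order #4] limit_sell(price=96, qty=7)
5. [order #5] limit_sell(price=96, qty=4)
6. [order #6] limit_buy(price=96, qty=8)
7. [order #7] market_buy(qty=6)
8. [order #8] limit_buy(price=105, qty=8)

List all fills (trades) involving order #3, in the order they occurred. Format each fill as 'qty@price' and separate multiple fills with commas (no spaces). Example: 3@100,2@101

After op 1 [order #1] limit_buy(price=102, qty=3): fills=none; bids=[#1:3@102] asks=[-]
After op 2 [order #2] limit_buy(price=99, qty=3): fills=none; bids=[#1:3@102 #2:3@99] asks=[-]
After op 3 [order #3] limit_sell(price=102, qty=1): fills=#1x#3:1@102; bids=[#1:2@102 #2:3@99] asks=[-]
After op 4 [order #4] limit_sell(price=96, qty=7): fills=#1x#4:2@102 #2x#4:3@99; bids=[-] asks=[#4:2@96]
After op 5 [order #5] limit_sell(price=96, qty=4): fills=none; bids=[-] asks=[#4:2@96 #5:4@96]
After op 6 [order #6] limit_buy(price=96, qty=8): fills=#6x#4:2@96 #6x#5:4@96; bids=[#6:2@96] asks=[-]
After op 7 [order #7] market_buy(qty=6): fills=none; bids=[#6:2@96] asks=[-]
After op 8 [order #8] limit_buy(price=105, qty=8): fills=none; bids=[#8:8@105 #6:2@96] asks=[-]

Answer: 1@102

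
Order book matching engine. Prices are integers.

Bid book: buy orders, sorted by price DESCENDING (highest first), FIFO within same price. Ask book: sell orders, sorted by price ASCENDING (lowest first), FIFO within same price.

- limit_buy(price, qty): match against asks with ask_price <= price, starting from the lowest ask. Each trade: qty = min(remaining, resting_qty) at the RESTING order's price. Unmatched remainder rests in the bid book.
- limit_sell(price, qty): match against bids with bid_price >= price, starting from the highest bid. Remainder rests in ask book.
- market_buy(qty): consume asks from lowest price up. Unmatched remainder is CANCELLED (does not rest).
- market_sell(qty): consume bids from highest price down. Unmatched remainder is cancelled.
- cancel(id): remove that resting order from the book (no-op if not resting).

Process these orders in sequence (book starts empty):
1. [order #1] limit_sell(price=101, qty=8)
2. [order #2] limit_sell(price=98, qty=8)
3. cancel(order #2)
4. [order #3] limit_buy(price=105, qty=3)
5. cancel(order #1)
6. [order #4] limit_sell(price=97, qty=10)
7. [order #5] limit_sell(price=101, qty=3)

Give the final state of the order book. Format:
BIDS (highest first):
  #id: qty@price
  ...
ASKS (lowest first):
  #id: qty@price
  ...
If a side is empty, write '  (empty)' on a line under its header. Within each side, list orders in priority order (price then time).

After op 1 [order #1] limit_sell(price=101, qty=8): fills=none; bids=[-] asks=[#1:8@101]
After op 2 [order #2] limit_sell(price=98, qty=8): fills=none; bids=[-] asks=[#2:8@98 #1:8@101]
After op 3 cancel(order #2): fills=none; bids=[-] asks=[#1:8@101]
After op 4 [order #3] limit_buy(price=105, qty=3): fills=#3x#1:3@101; bids=[-] asks=[#1:5@101]
After op 5 cancel(order #1): fills=none; bids=[-] asks=[-]
After op 6 [order #4] limit_sell(price=97, qty=10): fills=none; bids=[-] asks=[#4:10@97]
After op 7 [order #5] limit_sell(price=101, qty=3): fills=none; bids=[-] asks=[#4:10@97 #5:3@101]

Answer: BIDS (highest first):
  (empty)
ASKS (lowest first):
  #4: 10@97
  #5: 3@101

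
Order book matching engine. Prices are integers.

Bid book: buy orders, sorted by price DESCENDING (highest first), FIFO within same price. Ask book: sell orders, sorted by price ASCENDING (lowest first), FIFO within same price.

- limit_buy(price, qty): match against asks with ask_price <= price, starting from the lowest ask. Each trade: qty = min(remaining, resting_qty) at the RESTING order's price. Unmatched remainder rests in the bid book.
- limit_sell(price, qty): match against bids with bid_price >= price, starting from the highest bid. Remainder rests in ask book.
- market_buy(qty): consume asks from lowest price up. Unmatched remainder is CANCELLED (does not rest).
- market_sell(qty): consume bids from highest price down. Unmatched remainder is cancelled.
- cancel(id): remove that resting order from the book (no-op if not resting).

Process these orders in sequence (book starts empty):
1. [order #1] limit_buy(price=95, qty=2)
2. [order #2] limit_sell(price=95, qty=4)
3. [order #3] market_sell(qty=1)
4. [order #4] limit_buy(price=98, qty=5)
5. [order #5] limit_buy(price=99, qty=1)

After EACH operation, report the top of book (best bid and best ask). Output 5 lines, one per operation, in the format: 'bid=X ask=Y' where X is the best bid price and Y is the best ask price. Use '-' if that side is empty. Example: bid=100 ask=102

Answer: bid=95 ask=-
bid=- ask=95
bid=- ask=95
bid=98 ask=-
bid=99 ask=-

Derivation:
After op 1 [order #1] limit_buy(price=95, qty=2): fills=none; bids=[#1:2@95] asks=[-]
After op 2 [order #2] limit_sell(price=95, qty=4): fills=#1x#2:2@95; bids=[-] asks=[#2:2@95]
After op 3 [order #3] market_sell(qty=1): fills=none; bids=[-] asks=[#2:2@95]
After op 4 [order #4] limit_buy(price=98, qty=5): fills=#4x#2:2@95; bids=[#4:3@98] asks=[-]
After op 5 [order #5] limit_buy(price=99, qty=1): fills=none; bids=[#5:1@99 #4:3@98] asks=[-]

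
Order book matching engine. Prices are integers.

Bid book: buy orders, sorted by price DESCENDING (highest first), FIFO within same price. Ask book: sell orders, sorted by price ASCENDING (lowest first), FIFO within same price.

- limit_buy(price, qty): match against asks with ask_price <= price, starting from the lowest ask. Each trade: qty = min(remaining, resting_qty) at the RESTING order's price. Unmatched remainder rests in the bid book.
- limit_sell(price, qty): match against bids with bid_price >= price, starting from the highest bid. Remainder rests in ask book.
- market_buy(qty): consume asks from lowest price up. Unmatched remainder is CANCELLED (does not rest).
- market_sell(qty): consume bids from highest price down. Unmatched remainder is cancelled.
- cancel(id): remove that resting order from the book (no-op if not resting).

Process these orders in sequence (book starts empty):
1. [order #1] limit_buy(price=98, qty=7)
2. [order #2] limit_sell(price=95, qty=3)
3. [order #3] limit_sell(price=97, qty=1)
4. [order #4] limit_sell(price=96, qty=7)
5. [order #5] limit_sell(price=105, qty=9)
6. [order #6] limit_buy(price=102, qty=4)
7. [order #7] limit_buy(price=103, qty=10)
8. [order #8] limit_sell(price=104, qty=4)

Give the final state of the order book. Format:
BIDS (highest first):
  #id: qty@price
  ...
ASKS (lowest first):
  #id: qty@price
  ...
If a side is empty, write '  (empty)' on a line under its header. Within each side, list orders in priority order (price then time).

After op 1 [order #1] limit_buy(price=98, qty=7): fills=none; bids=[#1:7@98] asks=[-]
After op 2 [order #2] limit_sell(price=95, qty=3): fills=#1x#2:3@98; bids=[#1:4@98] asks=[-]
After op 3 [order #3] limit_sell(price=97, qty=1): fills=#1x#3:1@98; bids=[#1:3@98] asks=[-]
After op 4 [order #4] limit_sell(price=96, qty=7): fills=#1x#4:3@98; bids=[-] asks=[#4:4@96]
After op 5 [order #5] limit_sell(price=105, qty=9): fills=none; bids=[-] asks=[#4:4@96 #5:9@105]
After op 6 [order #6] limit_buy(price=102, qty=4): fills=#6x#4:4@96; bids=[-] asks=[#5:9@105]
After op 7 [order #7] limit_buy(price=103, qty=10): fills=none; bids=[#7:10@103] asks=[#5:9@105]
After op 8 [order #8] limit_sell(price=104, qty=4): fills=none; bids=[#7:10@103] asks=[#8:4@104 #5:9@105]

Answer: BIDS (highest first):
  #7: 10@103
ASKS (lowest first):
  #8: 4@104
  #5: 9@105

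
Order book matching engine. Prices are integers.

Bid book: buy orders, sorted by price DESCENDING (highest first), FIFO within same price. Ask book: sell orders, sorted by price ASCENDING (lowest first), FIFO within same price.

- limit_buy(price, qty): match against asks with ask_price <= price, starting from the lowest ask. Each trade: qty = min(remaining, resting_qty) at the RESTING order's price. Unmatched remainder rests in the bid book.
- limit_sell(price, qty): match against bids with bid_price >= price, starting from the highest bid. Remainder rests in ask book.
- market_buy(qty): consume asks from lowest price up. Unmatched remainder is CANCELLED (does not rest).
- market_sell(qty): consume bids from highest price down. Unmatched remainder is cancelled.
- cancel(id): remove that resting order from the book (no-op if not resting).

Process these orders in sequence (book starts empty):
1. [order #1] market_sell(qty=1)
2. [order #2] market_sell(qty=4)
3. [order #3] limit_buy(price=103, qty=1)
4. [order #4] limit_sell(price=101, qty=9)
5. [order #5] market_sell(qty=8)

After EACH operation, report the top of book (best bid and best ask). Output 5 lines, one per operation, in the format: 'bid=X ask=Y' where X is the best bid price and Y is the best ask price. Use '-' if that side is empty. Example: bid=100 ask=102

After op 1 [order #1] market_sell(qty=1): fills=none; bids=[-] asks=[-]
After op 2 [order #2] market_sell(qty=4): fills=none; bids=[-] asks=[-]
After op 3 [order #3] limit_buy(price=103, qty=1): fills=none; bids=[#3:1@103] asks=[-]
After op 4 [order #4] limit_sell(price=101, qty=9): fills=#3x#4:1@103; bids=[-] asks=[#4:8@101]
After op 5 [order #5] market_sell(qty=8): fills=none; bids=[-] asks=[#4:8@101]

Answer: bid=- ask=-
bid=- ask=-
bid=103 ask=-
bid=- ask=101
bid=- ask=101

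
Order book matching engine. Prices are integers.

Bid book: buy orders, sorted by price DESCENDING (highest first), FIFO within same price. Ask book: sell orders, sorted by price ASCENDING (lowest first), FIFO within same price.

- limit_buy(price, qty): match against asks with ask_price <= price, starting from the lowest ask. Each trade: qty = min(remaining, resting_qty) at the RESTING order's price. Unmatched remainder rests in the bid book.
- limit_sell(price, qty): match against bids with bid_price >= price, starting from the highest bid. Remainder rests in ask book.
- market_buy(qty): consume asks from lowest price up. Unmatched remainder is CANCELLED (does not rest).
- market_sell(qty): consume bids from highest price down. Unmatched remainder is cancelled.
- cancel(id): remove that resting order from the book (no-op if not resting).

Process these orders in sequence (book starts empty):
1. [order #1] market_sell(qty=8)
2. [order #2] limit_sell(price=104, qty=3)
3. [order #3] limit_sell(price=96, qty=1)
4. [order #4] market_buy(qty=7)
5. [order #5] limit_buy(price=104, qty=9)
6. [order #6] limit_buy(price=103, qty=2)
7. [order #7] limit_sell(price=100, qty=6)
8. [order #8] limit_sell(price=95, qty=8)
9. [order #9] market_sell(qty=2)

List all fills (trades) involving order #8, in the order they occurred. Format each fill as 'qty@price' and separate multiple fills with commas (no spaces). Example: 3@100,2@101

After op 1 [order #1] market_sell(qty=8): fills=none; bids=[-] asks=[-]
After op 2 [order #2] limit_sell(price=104, qty=3): fills=none; bids=[-] asks=[#2:3@104]
After op 3 [order #3] limit_sell(price=96, qty=1): fills=none; bids=[-] asks=[#3:1@96 #2:3@104]
After op 4 [order #4] market_buy(qty=7): fills=#4x#3:1@96 #4x#2:3@104; bids=[-] asks=[-]
After op 5 [order #5] limit_buy(price=104, qty=9): fills=none; bids=[#5:9@104] asks=[-]
After op 6 [order #6] limit_buy(price=103, qty=2): fills=none; bids=[#5:9@104 #6:2@103] asks=[-]
After op 7 [order #7] limit_sell(price=100, qty=6): fills=#5x#7:6@104; bids=[#5:3@104 #6:2@103] asks=[-]
After op 8 [order #8] limit_sell(price=95, qty=8): fills=#5x#8:3@104 #6x#8:2@103; bids=[-] asks=[#8:3@95]
After op 9 [order #9] market_sell(qty=2): fills=none; bids=[-] asks=[#8:3@95]

Answer: 3@104,2@103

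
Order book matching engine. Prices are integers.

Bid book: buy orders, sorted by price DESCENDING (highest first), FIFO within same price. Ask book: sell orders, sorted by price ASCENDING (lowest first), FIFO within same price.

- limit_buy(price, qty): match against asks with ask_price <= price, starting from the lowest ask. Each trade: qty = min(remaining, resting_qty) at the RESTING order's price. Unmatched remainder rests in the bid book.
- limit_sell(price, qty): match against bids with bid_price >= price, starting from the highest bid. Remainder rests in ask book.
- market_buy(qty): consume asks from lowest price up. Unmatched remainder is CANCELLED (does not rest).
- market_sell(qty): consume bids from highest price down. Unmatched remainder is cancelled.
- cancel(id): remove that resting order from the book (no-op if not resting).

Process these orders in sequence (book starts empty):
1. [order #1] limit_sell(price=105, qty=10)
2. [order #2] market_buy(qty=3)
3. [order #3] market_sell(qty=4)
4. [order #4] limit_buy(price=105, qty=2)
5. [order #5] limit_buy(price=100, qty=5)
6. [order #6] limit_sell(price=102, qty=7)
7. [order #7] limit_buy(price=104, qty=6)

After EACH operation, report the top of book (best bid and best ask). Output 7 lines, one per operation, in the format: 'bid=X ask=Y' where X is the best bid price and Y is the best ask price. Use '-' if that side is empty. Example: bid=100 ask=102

After op 1 [order #1] limit_sell(price=105, qty=10): fills=none; bids=[-] asks=[#1:10@105]
After op 2 [order #2] market_buy(qty=3): fills=#2x#1:3@105; bids=[-] asks=[#1:7@105]
After op 3 [order #3] market_sell(qty=4): fills=none; bids=[-] asks=[#1:7@105]
After op 4 [order #4] limit_buy(price=105, qty=2): fills=#4x#1:2@105; bids=[-] asks=[#1:5@105]
After op 5 [order #5] limit_buy(price=100, qty=5): fills=none; bids=[#5:5@100] asks=[#1:5@105]
After op 6 [order #6] limit_sell(price=102, qty=7): fills=none; bids=[#5:5@100] asks=[#6:7@102 #1:5@105]
After op 7 [order #7] limit_buy(price=104, qty=6): fills=#7x#6:6@102; bids=[#5:5@100] asks=[#6:1@102 #1:5@105]

Answer: bid=- ask=105
bid=- ask=105
bid=- ask=105
bid=- ask=105
bid=100 ask=105
bid=100 ask=102
bid=100 ask=102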